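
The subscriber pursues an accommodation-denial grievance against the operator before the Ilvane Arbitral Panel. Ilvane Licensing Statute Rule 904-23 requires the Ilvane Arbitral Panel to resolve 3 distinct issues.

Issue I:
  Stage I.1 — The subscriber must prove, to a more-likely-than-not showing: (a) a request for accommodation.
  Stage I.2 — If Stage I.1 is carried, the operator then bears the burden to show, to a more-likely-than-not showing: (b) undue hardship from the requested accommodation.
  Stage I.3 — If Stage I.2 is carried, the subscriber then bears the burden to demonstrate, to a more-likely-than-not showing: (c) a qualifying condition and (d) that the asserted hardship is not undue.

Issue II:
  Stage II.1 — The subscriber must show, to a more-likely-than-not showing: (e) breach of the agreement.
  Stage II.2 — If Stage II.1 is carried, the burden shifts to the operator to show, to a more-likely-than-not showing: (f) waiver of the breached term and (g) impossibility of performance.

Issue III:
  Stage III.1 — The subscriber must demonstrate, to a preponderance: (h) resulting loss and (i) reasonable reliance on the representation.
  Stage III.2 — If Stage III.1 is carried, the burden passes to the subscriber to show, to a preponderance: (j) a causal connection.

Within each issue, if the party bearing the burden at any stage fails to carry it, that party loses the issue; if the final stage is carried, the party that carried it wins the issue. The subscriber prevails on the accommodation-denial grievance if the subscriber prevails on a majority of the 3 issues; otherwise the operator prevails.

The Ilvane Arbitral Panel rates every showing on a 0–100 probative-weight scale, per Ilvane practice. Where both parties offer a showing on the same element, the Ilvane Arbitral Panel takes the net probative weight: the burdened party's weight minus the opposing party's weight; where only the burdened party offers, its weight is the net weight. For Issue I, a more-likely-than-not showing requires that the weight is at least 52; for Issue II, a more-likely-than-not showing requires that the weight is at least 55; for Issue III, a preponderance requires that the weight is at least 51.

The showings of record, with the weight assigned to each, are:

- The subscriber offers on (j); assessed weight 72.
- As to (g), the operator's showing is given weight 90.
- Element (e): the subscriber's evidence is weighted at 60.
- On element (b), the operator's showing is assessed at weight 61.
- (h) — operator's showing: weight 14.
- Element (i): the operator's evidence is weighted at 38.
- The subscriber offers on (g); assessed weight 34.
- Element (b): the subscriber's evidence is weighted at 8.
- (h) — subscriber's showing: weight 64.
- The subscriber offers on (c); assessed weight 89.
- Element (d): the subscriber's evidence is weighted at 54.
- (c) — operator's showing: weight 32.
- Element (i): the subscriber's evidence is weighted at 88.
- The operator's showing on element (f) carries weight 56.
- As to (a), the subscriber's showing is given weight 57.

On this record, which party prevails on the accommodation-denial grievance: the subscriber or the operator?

operator

— Issue I —
Stage I.1 (subscriber, a more-likely-than-not showing, weight is at least 52): (a) 57 ≥ 52 — meets.
  Stage I.1 is satisfied; the onus moves to the operator.
Stage I.2 (operator, a more-likely-than-not showing, weight is at least 52): (b) net 61−8=53 ≥ 52 — meets.
  Stage I.2 is satisfied; the onus moves to the subscriber.
Stage I.3 (subscriber, a more-likely-than-not showing, weight is at least 52): (c) net 89−32=57 ≥ 52 — meets; (d) 54 ≥ 52 — meets.
  Stage I.3 carried; the final stage is satisfied.
Every stage carried; the subscriber prevails on this issue.
— Issue II —
Stage II.1 — burden on subscriber; standard: a more-likely-than-not showing (weight is at least 55).
    (e): 60 ≥ 55 [met]
  The subscriber carries Stage II.1; the operator now bears the burden.
Stage II.2 — burden on operator; standard: a more-likely-than-not showing (weight is at least 55).
    (f): 56 ≥ 55 [met]
    (g): 90 − 34 = 56 ≥ 55 [met]
  The operator carries the last stage.
Every stage carried; the operator prevails on this issue.
— Issue III —
At Stage III.1 the subscriber must meet a preponderance (weight is at least 51): on (h) the weight is 64 less the opposing 14 gives net 50, which does not reach 51, so (h) does not meet the standard; on (i) the weight is 88 less the opposing 38 gives net 50, < 51, so (i) does not meet the standard.
  Not every element is met, so the subscriber fails to carry Stage III.1.
The operator prevails on this issue.
Per-issue: Issue I → subscriber; Issue II → operator; Issue III → operator. The subscriber must prevail on a majority of issues; overall, the operator prevails.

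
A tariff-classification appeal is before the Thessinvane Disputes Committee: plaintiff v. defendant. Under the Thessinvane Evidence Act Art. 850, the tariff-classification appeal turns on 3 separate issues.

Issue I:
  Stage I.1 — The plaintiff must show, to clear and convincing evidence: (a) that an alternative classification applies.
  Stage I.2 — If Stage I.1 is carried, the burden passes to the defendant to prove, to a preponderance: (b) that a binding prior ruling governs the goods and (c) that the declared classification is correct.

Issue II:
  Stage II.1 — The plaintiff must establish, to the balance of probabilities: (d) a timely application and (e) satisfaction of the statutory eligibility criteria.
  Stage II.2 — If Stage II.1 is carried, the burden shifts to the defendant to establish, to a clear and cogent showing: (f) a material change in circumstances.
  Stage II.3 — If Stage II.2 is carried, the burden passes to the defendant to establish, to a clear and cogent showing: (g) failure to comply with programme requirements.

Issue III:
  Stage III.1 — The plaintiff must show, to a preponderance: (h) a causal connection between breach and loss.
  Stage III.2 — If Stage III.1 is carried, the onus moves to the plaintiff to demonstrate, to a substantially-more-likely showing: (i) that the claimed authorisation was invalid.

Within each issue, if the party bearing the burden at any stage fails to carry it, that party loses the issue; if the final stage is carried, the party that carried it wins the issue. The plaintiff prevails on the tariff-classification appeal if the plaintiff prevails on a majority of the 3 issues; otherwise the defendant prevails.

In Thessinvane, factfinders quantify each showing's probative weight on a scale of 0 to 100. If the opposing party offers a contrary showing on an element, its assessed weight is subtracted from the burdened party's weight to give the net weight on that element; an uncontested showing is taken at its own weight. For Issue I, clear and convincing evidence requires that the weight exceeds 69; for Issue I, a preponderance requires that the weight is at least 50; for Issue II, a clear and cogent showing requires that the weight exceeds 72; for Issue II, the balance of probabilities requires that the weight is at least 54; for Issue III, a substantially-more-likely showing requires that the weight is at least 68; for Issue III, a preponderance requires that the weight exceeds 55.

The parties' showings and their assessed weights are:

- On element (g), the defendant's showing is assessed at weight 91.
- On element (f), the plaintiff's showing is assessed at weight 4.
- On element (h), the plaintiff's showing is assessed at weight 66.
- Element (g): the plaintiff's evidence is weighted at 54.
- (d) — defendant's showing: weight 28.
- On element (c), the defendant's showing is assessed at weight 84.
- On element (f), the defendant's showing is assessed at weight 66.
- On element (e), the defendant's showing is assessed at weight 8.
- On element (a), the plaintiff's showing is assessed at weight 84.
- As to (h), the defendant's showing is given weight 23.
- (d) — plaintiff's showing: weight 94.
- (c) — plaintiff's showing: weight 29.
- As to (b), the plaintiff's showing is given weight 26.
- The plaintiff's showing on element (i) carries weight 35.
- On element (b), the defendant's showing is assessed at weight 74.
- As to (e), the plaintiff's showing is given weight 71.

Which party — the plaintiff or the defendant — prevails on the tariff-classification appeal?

plaintiff

— Issue I —
Stage I.1 (plaintiff, clear and convincing evidence, weight exceeds 69): (a) 84 > 69 — meets.
  Stage I.1 carried; the burden shifts to the defendant.
Stage I.2 (defendant, a preponderance, weight is at least 50): (b) net 74−26=48 < 50 — fails; (c) net 84−29=55 ≥ 50 — meets.
  Not every element is met, so the defendant fails to carry Stage I.2.
So the plaintiff prevails on this issue.
— Issue II —
At Stage II.1 the plaintiff must meet the balance of probabilities (weight is at least 54): on (d) the weight is 94 less the opposing 28 gives net 66, ≥ 54, so (d) meets the standard; on (e) the weight is 71 less the opposing 8 gives net 63, ≥ 54, so (e) meets the standard.
  The plaintiff carries Stage II.1; the defendant now bears the burden.
At Stage II.2 the defendant must meet a clear and cogent showing (weight exceeds 72): on (f) the weight is 66 less the opposing 4 gives net 62, which does not exceed 72, so (f) does not meet the standard.
  The defendant does not carry Stage II.2.
The plaintiff prevails on this issue.
— Issue III —
At Stage III.1 the plaintiff must meet a preponderance (weight exceeds 55): on (h) the weight is 66 less the opposing 23 gives net 43, ≤ 55, so (h) does not meet the standard.
  Stage III.1 not carried; the plaintiff fails its burden.
So the defendant prevails on this issue.
Per-issue: Issue I → plaintiff; Issue II → plaintiff; Issue III → defendant. The plaintiff must prevail on a majority of issues; overall, the plaintiff prevails.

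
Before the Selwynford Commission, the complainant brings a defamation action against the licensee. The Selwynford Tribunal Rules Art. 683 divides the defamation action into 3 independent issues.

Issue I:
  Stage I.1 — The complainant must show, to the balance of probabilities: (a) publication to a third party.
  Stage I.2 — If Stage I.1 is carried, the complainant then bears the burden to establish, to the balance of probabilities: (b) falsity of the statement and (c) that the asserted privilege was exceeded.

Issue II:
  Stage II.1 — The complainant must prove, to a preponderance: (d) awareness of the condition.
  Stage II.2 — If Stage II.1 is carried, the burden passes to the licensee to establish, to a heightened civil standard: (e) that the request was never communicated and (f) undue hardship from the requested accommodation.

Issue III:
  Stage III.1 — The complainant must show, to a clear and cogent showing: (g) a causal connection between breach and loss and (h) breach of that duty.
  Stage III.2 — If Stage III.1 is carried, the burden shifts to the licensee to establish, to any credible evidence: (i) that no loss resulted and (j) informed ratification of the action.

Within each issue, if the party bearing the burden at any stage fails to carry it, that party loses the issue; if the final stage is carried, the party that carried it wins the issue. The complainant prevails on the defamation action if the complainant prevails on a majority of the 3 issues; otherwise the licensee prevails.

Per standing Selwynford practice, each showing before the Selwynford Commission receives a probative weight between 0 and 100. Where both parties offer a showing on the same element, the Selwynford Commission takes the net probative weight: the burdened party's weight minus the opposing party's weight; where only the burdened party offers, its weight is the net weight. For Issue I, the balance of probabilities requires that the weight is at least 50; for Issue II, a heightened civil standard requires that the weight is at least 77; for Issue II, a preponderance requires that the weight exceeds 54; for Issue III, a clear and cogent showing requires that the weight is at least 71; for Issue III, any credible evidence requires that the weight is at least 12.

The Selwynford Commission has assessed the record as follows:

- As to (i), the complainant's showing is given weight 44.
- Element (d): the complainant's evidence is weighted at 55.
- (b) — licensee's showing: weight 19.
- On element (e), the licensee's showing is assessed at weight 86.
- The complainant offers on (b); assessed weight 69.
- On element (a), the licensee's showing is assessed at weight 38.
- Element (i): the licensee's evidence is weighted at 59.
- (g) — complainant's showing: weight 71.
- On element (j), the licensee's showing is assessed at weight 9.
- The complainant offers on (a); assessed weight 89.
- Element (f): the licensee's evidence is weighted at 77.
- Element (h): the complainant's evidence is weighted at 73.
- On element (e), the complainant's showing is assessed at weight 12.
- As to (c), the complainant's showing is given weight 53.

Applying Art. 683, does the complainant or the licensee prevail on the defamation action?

complainant

— Issue I —
Stage I.1 (complainant, the balance of probabilities, weight is at least 50): (a) net 89−38=51 ≥ 50 — meets.
  Stage I.1 is satisfied; the complainant continues to bear the burden.
Stage I.2 (complainant, the balance of probabilities, weight is at least 50): (b) net 69−19=50 ≥ 50 — meets; (c) 53 ≥ 50 — meets.
  Stage I.2 carried; the final stage is satisfied.
All stages carried — the complainant prevails on this issue.
— Issue II —
Stage II.1 — burden on complainant; standard: a preponderance (weight exceeds 54).
    (d): 55 > 54 [met]
  Stage II.1 is satisfied; the onus moves to the licensee.
Stage II.2 — burden on licensee; standard: a heightened civil standard (weight is at least 77).
    (e): 86 − 12 = 74 < 77 [not met]
    (f): 77 ≥ 77 [met]
  Stage II.2 not carried; the licensee fails its burden.
So the complainant prevails on this issue.
— Issue III —
Stage III.1 — burden on complainant; standard: a clear and cogent showing (weight is at least 71).
    (g): 71 ≥ 71 [met]
    (h): 73 ≥ 71 [met]
  All elements met. The burden passes to the licensee.
Stage III.2 — burden on licensee; standard: any credible evidence (weight is at least 12).
    (i): 59 − 44 = 15 ≥ 12 [met]
    (j): 9 < 12 [not met]
  Not every element is met, so the licensee fails to carry Stage III.2.
The complainant prevails on this issue.
Per-issue: Issue I → complainant; Issue II → complainant; Issue III → complainant. The complainant must prevail on a majority of issues; overall, the complainant prevails.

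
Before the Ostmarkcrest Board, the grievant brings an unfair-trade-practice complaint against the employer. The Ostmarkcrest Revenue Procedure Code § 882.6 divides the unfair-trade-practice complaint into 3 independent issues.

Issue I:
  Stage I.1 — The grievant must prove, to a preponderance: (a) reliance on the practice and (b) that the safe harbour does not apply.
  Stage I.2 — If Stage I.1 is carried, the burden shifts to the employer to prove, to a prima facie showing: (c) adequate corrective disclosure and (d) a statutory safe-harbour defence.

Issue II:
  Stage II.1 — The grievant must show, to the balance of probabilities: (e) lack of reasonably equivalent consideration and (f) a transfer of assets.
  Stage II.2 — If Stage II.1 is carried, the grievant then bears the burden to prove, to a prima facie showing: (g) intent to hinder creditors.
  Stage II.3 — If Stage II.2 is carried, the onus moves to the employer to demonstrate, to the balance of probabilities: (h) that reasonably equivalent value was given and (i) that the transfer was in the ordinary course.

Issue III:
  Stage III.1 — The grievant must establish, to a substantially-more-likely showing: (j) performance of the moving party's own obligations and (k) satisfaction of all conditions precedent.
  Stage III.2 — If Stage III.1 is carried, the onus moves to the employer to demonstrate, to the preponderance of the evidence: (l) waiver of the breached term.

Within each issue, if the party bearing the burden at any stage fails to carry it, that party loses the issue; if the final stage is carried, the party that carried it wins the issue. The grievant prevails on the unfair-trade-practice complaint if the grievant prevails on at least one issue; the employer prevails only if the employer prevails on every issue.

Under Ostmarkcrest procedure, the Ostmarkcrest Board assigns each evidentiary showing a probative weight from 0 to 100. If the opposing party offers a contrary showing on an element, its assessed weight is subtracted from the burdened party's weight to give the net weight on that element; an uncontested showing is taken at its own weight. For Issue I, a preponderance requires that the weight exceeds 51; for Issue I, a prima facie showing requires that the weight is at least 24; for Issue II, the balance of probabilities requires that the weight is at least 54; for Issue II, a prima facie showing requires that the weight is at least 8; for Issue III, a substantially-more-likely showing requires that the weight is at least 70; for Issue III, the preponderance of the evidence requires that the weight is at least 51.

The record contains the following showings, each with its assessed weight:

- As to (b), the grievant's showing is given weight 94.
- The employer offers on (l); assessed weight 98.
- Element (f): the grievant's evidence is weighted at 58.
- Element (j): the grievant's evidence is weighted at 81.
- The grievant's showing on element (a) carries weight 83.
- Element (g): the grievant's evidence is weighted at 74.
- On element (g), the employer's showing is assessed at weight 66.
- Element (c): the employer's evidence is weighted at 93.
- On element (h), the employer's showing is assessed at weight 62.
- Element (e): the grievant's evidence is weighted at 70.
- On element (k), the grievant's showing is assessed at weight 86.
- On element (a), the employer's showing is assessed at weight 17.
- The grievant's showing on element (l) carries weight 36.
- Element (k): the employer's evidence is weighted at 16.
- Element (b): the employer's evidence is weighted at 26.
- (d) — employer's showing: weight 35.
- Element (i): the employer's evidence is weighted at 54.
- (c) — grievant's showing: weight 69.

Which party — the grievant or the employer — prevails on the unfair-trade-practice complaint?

— Issue I —
Stage I.1 — burden on grievant; standard: a preponderance (weight exceeds 51).
    (a): 83 − 17 = 66 > 51 [met]
    (b): 94 − 26 = 68 > 51 [met]
  The grievant carries Stage I.1; the employer now bears the burden.
Stage I.2 — burden on employer; standard: a prima facie showing (weight is at least 24).
    (c): 93 − 69 = 24 ≥ 24 [met]
    (d): 35 ≥ 24 [met]
  The employer carries the last stage.
All stages carried — the employer prevails on this issue.
— Issue II —
At Stage II.1 the grievant must meet the balance of probabilities (weight is at least 54): on (e) the weight is 70, which does reach 54, so (e) meets the standard; on (f) the weight is 58, which does reach 54, so (f) meets the standard.
  Stage II.1 is satisfied; the grievant continues to bear the burden.
At Stage II.2 the grievant must meet a prima facie showing (weight is at least 8): on (g) the weight is 74 less the opposing 66 gives net 8, ≥ 8, so (g) meets the standard.
  All elements met. The burden passes to the employer.
At Stage II.3 the employer must meet the balance of probabilities (weight is at least 54): on (h) the weight is 62, ≥ 54, so (h) meets the standard; on (i) the weight is 54, which does reach 54, so (i) meets the standard.
  Stage II.3 carried; the final stage is satisfied.
Every stage carried; the employer prevails on this issue.
— Issue III —
Stage III.1 — burden on grievant; standard: a substantially-more-likely showing (weight is at least 70).
    (j): 81 ≥ 70 [met]
    (k): 86 − 16 = 70 ≥ 70 [met]
  Stage III.1 carried; the burden shifts to the employer.
Stage III.2 — burden on employer; standard: the preponderance of the evidence (weight is at least 51).
    (l): 98 − 36 = 62 ≥ 51 [met]
  Stage III.2 carried; the final stage is satisfied.
Every stage carried; the employer prevails on this issue.
Per-issue: Issue I → employer; Issue II → employer; Issue III → employer. The grievant must prevail on at least one issue; overall, the employer prevails.

employer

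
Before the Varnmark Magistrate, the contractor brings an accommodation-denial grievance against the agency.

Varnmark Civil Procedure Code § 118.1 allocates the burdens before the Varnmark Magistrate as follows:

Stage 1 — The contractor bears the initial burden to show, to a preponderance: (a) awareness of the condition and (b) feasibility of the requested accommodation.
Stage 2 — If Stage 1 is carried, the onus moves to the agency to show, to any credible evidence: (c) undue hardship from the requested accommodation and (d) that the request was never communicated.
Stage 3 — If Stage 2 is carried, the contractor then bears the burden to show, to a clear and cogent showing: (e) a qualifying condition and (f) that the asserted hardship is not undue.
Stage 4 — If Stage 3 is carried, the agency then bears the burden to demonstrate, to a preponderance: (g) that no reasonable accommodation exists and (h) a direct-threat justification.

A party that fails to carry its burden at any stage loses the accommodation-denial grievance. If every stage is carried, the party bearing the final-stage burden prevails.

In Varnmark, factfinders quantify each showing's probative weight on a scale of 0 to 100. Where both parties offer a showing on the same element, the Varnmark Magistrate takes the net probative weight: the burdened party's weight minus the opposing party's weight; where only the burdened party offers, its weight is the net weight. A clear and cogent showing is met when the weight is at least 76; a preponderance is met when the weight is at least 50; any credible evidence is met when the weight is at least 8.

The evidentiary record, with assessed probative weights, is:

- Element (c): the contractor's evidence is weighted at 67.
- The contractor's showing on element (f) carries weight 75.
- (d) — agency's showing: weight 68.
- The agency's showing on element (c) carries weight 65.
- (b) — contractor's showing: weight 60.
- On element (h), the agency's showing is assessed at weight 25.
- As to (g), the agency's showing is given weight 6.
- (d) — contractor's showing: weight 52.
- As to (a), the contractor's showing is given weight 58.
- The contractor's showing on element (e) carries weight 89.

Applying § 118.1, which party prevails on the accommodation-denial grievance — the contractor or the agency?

Stage 1 — burden on contractor; standard: a preponderance (weight is at least 50).
    (a): 58 ≥ 50 [met]
    (b): 60 ≥ 50 [met]
  All elements met. The burden passes to the agency.
Stage 2 — burden on agency; standard: any credible evidence (weight is at least 8).
    (c): 65 − 67 = -2 < 8 [not met]
    (d): 68 − 52 = 16 ≥ 8 [met]
  The agency does not carry Stage 2.
The analysis ends at Stage 2; the contractor prevails.

contractor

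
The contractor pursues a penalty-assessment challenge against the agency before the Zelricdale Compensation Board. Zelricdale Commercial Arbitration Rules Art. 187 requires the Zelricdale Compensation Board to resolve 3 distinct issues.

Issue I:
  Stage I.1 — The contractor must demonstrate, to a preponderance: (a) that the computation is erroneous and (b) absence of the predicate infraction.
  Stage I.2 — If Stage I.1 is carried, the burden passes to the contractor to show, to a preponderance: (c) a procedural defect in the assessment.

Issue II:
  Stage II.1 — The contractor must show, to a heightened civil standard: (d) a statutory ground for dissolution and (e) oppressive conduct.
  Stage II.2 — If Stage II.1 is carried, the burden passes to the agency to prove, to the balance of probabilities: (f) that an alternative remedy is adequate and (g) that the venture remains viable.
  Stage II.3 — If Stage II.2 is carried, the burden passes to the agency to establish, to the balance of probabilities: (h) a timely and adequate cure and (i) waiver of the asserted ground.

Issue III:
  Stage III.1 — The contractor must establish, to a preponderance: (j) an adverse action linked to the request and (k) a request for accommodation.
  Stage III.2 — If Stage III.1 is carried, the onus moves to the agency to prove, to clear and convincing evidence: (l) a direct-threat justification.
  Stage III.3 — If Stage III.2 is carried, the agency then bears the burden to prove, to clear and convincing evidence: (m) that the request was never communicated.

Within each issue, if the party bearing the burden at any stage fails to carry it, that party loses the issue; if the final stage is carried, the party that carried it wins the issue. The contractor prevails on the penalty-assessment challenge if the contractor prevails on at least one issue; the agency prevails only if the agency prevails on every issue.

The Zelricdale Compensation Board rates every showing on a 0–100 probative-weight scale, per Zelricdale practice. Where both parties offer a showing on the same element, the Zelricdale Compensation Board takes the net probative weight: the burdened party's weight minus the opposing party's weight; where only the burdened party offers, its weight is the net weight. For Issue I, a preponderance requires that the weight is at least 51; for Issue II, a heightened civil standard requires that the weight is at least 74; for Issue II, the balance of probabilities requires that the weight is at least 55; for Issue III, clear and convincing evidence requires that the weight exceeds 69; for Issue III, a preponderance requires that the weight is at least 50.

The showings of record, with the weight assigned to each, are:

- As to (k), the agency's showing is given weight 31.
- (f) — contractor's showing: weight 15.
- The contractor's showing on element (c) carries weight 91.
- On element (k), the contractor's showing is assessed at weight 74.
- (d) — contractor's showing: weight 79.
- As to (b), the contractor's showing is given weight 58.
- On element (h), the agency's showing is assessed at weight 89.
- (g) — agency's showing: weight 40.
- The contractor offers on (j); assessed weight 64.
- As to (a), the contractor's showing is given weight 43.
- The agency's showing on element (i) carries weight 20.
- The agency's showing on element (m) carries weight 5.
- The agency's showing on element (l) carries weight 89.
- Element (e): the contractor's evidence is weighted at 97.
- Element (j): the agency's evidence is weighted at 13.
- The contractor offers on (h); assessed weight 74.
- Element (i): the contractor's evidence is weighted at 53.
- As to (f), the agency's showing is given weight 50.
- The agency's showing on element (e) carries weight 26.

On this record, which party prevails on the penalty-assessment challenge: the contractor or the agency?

agency

— Issue I —
Stage I.1 — burden on contractor; standard: a preponderance (weight is at least 51).
    (a): 43 < 51 [not met]
    (b): 58 ≥ 51 [met]
  Stage I.1 not carried; the contractor fails its burden.
The analysis ends at Stage I.1; the agency prevails on this issue.
— Issue II —
Stage II.1 — burden on contractor; standard: a heightened civil standard (weight is at least 74).
    (d): 79 ≥ 74 [met]
    (e): 97 − 26 = 71 < 74 [not met]
  Stage II.1 not carried; the contractor fails its burden.
The analysis ends at Stage II.1; the agency prevails on this issue.
— Issue III —
At Stage III.1 the contractor must meet a preponderance (weight is at least 50): on (j) the weight is 64 less the opposing 13 gives net 51, which does reach 50, so (j) meets the standard; on (k) the weight is 74 less the opposing 31 gives net 43, which does not reach 50, so (k) does not meet the standard.
  Stage III.1 not carried; the contractor fails its burden.
The analysis ends at Stage III.1; the agency prevails on this issue.
Per-issue: Issue I → agency; Issue II → agency; Issue III → agency. The contractor must prevail on at least one issue; overall, the agency prevails.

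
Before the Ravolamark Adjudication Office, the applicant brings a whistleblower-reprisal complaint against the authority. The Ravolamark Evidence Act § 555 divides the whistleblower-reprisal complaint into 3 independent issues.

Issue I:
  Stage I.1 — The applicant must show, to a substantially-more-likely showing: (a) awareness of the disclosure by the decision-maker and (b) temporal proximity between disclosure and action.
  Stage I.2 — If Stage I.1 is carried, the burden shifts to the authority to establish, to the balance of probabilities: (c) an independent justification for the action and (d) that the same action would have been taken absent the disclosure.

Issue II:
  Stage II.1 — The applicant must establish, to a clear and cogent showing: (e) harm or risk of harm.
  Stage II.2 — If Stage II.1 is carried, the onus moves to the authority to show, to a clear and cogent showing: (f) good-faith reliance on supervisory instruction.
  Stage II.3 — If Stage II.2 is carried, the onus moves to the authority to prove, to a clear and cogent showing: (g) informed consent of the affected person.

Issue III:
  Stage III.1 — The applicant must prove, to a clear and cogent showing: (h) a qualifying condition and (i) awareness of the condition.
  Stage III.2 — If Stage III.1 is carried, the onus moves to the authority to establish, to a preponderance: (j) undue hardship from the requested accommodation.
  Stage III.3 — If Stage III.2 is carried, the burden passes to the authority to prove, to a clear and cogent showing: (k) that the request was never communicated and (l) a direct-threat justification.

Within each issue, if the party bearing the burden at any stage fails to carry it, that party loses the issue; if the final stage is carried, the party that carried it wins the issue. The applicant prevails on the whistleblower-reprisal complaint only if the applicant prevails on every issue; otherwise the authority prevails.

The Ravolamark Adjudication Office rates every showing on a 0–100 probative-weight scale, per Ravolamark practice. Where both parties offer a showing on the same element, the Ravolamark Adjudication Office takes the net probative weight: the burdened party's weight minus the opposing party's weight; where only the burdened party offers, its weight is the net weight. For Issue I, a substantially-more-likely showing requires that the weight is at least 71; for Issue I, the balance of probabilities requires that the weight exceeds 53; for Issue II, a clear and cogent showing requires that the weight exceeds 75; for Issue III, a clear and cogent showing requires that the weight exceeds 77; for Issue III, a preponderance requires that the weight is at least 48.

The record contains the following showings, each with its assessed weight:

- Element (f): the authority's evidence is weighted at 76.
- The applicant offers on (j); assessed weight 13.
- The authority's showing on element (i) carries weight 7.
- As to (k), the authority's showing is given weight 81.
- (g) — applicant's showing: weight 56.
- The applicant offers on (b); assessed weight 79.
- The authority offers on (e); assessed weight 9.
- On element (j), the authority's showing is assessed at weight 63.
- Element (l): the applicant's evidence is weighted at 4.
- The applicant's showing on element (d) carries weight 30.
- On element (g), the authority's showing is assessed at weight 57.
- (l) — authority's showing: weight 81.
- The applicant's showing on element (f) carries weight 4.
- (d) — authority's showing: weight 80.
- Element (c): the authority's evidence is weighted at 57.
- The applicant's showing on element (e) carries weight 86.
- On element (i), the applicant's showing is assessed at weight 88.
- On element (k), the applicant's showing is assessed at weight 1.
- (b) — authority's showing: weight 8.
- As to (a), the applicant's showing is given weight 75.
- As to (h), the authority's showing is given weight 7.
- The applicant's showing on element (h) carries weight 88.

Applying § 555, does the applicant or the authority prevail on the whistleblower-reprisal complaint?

— Issue I —
Stage I.1 (applicant, a substantially-more-likely showing, weight is at least 71): (a) 75 ≥ 71 — meets; (b) net 79−8=71 ≥ 71 — meets.
  All elements met. The burden passes to the authority.
Stage I.2 (authority, the balance of probabilities, weight exceeds 53): (c) 57 > 53 — meets; (d) net 80−30=50 ≤ 53 — fails.
  The authority does not carry Stage I.2.
The analysis ends at Stage I.2; the applicant prevails on this issue.
— Issue II —
At Stage II.1 the applicant must meet a clear and cogent showing (weight exceeds 75): on (e) the weight is 86 less the opposing 9 gives net 77, > 75, so (e) meets the standard.
  Stage II.1 is satisfied; the onus moves to the authority.
At Stage II.2 the authority must meet a clear and cogent showing (weight exceeds 75): on (f) the weight is 76 less the opposing 4 gives net 72, which does not exceed 75, so (f) does not meet the standard.
  Not every element is met, so the authority fails to carry Stage II.2.
The applicant prevails on this issue.
— Issue III —
Stage III.1 (applicant, a clear and cogent showing, weight exceeds 77): (h) net 88−7=81 > 77 — meets; (i) net 88−7=81 > 77 — meets.
  All elements met. The burden passes to the authority.
Stage III.2 (authority, a preponderance, weight is at least 48): (j) net 63−13=50 ≥ 48 — meets.
  Stage III.2 is satisfied; the authority continues to bear the burden.
Stage III.3 (authority, a clear and cogent showing, weight exceeds 77): (k) net 81−1=80 > 77 — meets; (l) net 81−4=77 ≤ 77 — fails.
  Stage III.3 not carried; the authority fails its burden.
The analysis ends at Stage III.3; the applicant prevails on this issue.
Per-issue: Issue I → applicant; Issue II → applicant; Issue III → applicant. The applicant must prevail on every issue; overall, the applicant prevails.

applicant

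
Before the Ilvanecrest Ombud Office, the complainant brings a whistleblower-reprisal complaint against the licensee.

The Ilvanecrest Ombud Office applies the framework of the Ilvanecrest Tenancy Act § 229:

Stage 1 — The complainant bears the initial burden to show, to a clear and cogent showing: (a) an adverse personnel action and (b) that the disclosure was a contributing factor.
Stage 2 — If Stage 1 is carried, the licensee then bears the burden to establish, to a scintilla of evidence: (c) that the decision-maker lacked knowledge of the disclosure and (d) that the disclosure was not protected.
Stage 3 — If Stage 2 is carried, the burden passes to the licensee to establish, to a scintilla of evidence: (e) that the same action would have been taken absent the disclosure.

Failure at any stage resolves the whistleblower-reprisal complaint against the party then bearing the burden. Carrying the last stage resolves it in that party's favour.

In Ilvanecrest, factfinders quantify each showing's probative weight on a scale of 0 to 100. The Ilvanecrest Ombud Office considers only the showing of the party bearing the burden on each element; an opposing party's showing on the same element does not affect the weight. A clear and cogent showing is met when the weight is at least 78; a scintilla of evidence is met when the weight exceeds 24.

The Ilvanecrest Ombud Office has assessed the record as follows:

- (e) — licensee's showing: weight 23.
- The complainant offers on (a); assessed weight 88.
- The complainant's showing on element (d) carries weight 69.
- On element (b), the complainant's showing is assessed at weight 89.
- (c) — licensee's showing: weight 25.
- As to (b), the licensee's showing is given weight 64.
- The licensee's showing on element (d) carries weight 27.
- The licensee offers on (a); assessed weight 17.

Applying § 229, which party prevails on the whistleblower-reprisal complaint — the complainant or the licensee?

complainant

At Stage 1 the complainant must meet a clear and cogent showing (weight is at least 78): on (a) the weight is 88 (the licensee's 17 is given no effect), ≥ 78, so (a) meets the standard; on (b) the weight is 89 (the licensee's 64 is given no effect), which does reach 78, so (b) meets the standard.
  All elements met. The burden passes to the licensee.
At Stage 2 the licensee must meet a scintilla of evidence (weight exceeds 24): on (c) the weight is 25, which does exceed 24, so (c) meets the standard; on (d) the weight is 27 (the complainant's 69 is given no effect), > 24, so (d) meets the standard.
  Stage 2 is satisfied; the licensee continues to bear the burden.
At Stage 3 the licensee must meet a scintilla of evidence (weight exceeds 24): on (e) the weight is 23, which does not exceed 24, so (e) does not meet the standard.
  Stage 3 not carried; the licensee fails its burden.
The complainant prevails.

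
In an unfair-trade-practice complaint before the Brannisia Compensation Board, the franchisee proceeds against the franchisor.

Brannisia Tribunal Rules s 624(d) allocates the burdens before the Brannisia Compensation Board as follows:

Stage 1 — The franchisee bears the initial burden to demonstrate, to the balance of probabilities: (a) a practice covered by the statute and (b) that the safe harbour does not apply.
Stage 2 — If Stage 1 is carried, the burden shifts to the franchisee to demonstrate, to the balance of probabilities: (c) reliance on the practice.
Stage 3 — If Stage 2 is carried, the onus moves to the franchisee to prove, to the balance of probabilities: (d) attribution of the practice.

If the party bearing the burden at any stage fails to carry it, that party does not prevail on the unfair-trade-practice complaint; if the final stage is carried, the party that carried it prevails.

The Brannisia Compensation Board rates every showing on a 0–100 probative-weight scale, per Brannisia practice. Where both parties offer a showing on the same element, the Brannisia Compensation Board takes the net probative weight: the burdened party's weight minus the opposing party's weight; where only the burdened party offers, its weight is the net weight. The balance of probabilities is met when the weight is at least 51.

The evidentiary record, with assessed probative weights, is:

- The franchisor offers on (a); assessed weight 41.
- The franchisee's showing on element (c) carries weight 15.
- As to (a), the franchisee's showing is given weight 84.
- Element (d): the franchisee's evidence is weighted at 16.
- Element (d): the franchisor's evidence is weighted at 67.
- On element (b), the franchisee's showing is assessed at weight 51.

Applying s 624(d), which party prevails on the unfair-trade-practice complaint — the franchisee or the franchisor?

At Stage 1 the franchisee must meet the balance of probabilities (weight is at least 51): on (a) the weight is 84 less the opposing 41 gives net 43, which does not reach 51, so (a) does not meet the standard; on (b) the weight is 51, which does reach 51, so (b) meets the standard.
  Stage 1 not carried; the franchisee fails its burden.
The analysis ends at Stage 1; the franchisor prevails.

franchisor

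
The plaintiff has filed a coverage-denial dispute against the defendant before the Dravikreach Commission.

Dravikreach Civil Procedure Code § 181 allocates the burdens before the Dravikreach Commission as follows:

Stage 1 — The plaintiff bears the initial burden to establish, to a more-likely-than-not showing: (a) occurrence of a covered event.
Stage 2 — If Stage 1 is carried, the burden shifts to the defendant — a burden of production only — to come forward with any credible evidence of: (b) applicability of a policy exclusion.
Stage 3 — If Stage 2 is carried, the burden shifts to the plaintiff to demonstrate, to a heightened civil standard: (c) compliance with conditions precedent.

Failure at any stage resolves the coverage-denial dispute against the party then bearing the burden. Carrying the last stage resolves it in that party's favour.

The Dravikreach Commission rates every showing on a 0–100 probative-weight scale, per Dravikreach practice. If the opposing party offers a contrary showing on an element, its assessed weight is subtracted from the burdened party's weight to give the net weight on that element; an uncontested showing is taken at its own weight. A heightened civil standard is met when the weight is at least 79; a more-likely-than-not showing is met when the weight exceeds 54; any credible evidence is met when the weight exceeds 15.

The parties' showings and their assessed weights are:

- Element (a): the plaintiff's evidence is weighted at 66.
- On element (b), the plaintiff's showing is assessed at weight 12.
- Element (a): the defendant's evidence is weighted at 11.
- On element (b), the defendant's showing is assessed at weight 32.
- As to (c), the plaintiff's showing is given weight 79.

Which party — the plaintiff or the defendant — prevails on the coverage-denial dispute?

Stage 1 (plaintiff, a more-likely-than-not showing, weight exceeds 54): (a) net 66−11=55 > 54 — meets.
  The plaintiff carries Stage 1; the defendant now bears the burden.
Stage 2 (defendant, any credible evidence, weight exceeds 15): (b) net 32−12=20 > 15 — meets.
  The defendant carries Stage 2; the plaintiff now bears the burden.
Stage 3 (plaintiff, a heightened civil standard, weight is at least 79): (c) 79 ≥ 79 — meets.
  Stage 3 carried; the final stage is satisfied.
Every stage carried; the plaintiff prevails.

plaintiff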